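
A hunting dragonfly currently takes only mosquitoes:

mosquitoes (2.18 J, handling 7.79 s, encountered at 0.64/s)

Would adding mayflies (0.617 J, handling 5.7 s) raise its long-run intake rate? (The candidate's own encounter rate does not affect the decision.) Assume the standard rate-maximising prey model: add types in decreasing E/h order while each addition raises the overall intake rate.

Current rate: (0.64×2.18)/(1 + 0.64×7.79) = 0.2331 J/s.
mayflies: E/h = 0.617/5.7 = 0.1082 J/s.
0.1082 < 0.2331, so adding mayflies would lower the average — exclude it.

No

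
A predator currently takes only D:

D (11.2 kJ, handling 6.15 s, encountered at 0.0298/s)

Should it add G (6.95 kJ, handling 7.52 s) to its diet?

On D alone, R = ΣλE/(1+Σλh) = 0.3338/1.183 = 0.2821 kJ/s.
Profitability of G: 6.95/7.52 = 0.9242 kJ/s.
0.9242 > 0.2821, so adding G raises the average — include it.

Yes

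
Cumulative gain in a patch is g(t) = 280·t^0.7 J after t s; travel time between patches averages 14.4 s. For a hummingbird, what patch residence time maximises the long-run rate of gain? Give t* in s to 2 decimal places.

By the marginal value theorem, leave when the instantaneous gain rate g'(t) equals the habitat-wide average g(t)/(T + t).
g'(t) = 0.7·280·t^-0.3. Setting 0.7·280·t^-0.3 = 280·t^0.7/(14.4+t) gives 0.7(14.4+t) = t, so 0.30·t = 0.7×14.4.
t* = 0.7×14.4/0.30 = 33.6 s.

33.60 s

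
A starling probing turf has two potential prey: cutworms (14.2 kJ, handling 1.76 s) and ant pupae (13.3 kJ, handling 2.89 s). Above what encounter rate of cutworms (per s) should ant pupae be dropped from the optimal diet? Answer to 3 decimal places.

0.754 per s

The zero-one rule: include ant pupae iff E₂/h₂ > λE₁/(1+λh₁). Equality gives the switch point.
λE₁h₂ = E₂ + λE₂h₁ ⇒ λ = E₂/(E₁h₂ − E₂h₁) = 13.3/(41.04 − 23.41) = 0.7544 per s.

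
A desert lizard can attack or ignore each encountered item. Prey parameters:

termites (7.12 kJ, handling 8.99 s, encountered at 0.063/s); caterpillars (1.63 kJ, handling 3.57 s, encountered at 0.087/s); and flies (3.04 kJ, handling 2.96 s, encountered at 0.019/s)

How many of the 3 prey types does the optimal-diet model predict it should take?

3

Profitabilities (E/h, kJ/s): flies 1.03, termites 0.792, caterpillars 0.457. Add prey in this order while the next type's profitability exceeds the intake rate on those already taken.
Rate on top 1: 0.05468. termites: 0.792 > 0.05468 → include.
Rate on top 2: 0.312. caterpillars: 0.457 > 0.312 → include.
Optimal diet: flies, termites, caterpillars — 3 of 3 types.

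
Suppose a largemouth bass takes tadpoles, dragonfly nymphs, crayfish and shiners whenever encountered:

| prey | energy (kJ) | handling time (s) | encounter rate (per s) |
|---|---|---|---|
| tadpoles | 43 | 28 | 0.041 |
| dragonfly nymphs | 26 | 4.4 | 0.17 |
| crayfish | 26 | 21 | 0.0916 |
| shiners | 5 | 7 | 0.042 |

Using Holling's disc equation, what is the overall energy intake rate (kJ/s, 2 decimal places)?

1.72 kJ/s

R = (0.041×43 + 0.17×26 + 0.0916×26 + 0.042×5) / (1 + 0.041×28 + 0.17×4.4 + 0.0916×21 + 0.042×7) = 8.775/5.114 = 1.716 kJ/s.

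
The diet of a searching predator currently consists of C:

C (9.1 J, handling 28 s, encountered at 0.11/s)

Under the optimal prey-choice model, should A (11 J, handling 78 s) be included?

Intake rate on the current diet: R = (0.11×9.1) / (1 + 0.11×28) = 1.001/4.08 = 0.2453 J/s.
A: E/h = 11/78 = 0.141 J/s.
0.141 < 0.2453, so adding A would lower the average — exclude it.

No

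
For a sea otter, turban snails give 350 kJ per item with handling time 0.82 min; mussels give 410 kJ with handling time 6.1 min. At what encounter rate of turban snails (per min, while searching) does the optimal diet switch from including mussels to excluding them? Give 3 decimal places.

At the threshold, the rate on turban snails alone equals the profitability of mussels: λ·350/(1 + λ·0.82) = 410/6.1 = 67.21.
Rearranging, λ(350 − 67.21×0.82) = 67.21, so λ = 67.21/294.9 = 0.2279 per min.

0.228 per min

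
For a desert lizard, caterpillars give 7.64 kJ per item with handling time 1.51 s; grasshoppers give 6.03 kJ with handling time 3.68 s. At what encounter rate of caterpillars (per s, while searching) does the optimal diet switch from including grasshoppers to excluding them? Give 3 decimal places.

0.317 per s

The zero-one rule: include grasshoppers iff E₂/h₂ > λE₁/(1+λh₁). Equality gives the switch point.
λE₁h₂ = E₂ + λE₂h₁ ⇒ λ = E₂/(E₁h₂ − E₂h₁) = 6.03/(28.12 − 9.105) = 0.3172 per s.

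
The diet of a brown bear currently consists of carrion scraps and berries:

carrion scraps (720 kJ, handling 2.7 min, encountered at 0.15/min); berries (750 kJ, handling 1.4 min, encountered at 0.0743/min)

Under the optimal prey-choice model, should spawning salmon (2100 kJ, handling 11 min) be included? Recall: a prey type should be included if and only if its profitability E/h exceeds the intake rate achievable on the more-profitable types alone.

On carrion scraps and berries alone, R = ΣλE/(1+Σλh) = 163.7/1.509 = 108.5 kJ/min.
Profitability of spawning salmon: 2100/11 = 190.9 kJ/min.
190.9 > 108.5, so adding spawning salmon raises the average — include it.

Yes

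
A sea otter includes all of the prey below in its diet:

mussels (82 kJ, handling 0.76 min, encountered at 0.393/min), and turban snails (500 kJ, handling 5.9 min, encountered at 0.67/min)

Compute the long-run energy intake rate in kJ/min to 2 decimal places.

Energy encountered per unit search time: 0.393×82 + 0.67×500 = 367.2 kJ/min.
Handling time per unit search time: 0.393×0.76 + 0.67×5.9 = 4.252.
Rate = 367.2/(1 + 4.252) = 69.93 kJ/min.

69.93 kJ/min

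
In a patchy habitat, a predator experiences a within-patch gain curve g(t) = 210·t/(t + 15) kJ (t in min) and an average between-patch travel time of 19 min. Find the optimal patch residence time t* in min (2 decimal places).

Maximise g(t)/(T+t): set derivative to zero → g'(t)(T+t) = g(t).
g'(t) = 210·15/(t + 15)². Setting 210·15/(t+15)² = 210t/[(t+15)(19+t)] gives 15(19+t) = t(t+15), so t² = 15×19 = 285.
t* = √285 = 16.88 min.

16.88 min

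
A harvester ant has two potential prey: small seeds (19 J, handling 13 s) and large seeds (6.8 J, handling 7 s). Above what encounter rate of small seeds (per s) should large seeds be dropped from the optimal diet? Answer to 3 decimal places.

0.152 per s

The zero-one rule: include large seeds iff E₂/h₂ > λE₁/(1+λh₁). Equality gives the switch point.
λE₁h₂ = E₂ + λE₂h₁ ⇒ λ = E₂/(E₁h₂ − E₂h₁) = 6.8/(133 − 88.4) = 0.1525 per s.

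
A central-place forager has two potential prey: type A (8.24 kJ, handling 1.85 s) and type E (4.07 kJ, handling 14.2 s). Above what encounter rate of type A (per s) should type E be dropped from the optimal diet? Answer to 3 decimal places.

The zero-one rule: include type E iff E₂/h₂ > λE₁/(1+λh₁). Equality gives the switch point.
λE₁h₂ = E₂ + λE₂h₁ ⇒ λ = E₂/(E₁h₂ − E₂h₁) = 4.07/(117 − 7.53) = 0.03718 per s.

0.037 per s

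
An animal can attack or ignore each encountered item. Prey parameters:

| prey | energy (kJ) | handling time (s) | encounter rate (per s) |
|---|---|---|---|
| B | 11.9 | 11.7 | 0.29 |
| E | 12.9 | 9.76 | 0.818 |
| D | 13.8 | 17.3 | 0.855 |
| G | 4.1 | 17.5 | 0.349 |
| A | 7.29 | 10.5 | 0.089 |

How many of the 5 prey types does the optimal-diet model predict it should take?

1

E/h in descending order: E 1.32, B 1.02, D 0.798, A 0.694, G 0.234 kJ/s. The optimal diet is the largest prefix of this list for which every included type satisfies E_i/h_i > R on the types above it.
Rate on top 1: 1.175. B: 1.02 < 1.175 → exclude; stop.
Optimal diet: E — 1 of 5 types.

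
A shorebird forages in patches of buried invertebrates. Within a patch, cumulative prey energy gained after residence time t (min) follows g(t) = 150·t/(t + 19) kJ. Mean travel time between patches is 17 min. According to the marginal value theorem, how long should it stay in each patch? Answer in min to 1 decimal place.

Maximise g(t)/(T+t): set derivative to zero → g'(t)(T+t) = g(t).
g'(t) = 150·19/(t + 19)². Setting 150·19/(t+19)² = 150t/[(t+19)(17+t)] gives 19(17+t) = t(t+19), so t² = 19×17 = 323.
t* = √323 = 17.97 min.

18.0 min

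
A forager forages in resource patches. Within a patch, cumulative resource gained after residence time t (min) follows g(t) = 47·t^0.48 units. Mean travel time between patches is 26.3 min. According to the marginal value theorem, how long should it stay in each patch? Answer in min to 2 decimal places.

By the marginal value theorem, leave when the instantaneous gain rate g'(t) equals the habitat-wide average g(t)/(T + t).
g'(t) = 0.48·47·t^-0.52. Setting 0.48·47·t^-0.52 = 47·t^0.48/(26.3+t) gives 0.48(26.3+t) = t, so 0.52·t = 0.48×26.3.
t* = 0.48×26.3/0.52 = 24.28 min.

24.28 min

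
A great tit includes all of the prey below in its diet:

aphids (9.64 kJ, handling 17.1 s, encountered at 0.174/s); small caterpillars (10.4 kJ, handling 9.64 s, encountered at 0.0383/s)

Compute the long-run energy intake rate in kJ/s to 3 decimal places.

0.478 kJ/s

R = Σλ_iE_i / (1 + Σλ_ih_i)
Numerator: 0.174×9.64 + 0.0383×10.4 = 2.076
Denominator: 1 + 0.174×17.1 + 0.0383×9.64 = 4.345
R = 2.076/4.345 = 0.4778 kJ/s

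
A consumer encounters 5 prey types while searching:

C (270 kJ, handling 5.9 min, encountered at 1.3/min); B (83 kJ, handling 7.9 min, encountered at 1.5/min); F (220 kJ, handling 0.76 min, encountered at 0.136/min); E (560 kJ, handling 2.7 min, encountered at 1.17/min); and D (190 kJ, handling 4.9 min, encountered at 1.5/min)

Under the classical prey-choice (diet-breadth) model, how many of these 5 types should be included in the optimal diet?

Rank by E/h (kJ/min): F 289, E 207, C 45.8, D 38.8, B 10.5. Include each in turn until the next type's E/h falls below the running intake rate.
Rate on top 1: 27.12. E: 207 > 27.12 → include.
Rate on top 2: 160.7. C: 45.8 < 160.7 → exclude; stop.
Optimal diet: F, E — 2 of 5 types.

2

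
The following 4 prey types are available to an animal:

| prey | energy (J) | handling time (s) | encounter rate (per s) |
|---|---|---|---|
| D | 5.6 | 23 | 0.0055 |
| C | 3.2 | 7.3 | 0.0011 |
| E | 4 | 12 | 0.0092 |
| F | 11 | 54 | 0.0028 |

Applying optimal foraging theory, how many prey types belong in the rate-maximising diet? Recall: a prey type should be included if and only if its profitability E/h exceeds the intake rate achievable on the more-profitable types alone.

Rank by E/h (J/s): C 0.438, E 0.333, D 0.243, F 0.204. Include each in turn until the next type's E/h falls below the running intake rate.
Rate on top 1: 0.003492. E: 0.333 > 0.003492 → include.
Rate on top 2: 0.03605. D: 0.243 > 0.03605 → include.
Rate on top 3: 0.05713. F: 0.204 > 0.05713 → include.
Optimal diet: C, E, D, F — 4 of 4 types.

4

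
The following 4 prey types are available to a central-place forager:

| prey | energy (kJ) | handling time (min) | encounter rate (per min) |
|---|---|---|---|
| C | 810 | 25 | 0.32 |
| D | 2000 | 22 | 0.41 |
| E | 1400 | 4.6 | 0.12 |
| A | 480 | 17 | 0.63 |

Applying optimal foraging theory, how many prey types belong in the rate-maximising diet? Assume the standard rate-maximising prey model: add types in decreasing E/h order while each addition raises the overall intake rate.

E/h in descending order: E 304, D 90.9, C 32.4, A 28.2 kJ/min. The optimal diet is the largest prefix of this list for which every included type satisfies E_i/h_i > R on the types above it.
Rate on top 1: 108.2. D: 90.9 < 108.2 → exclude; stop.
Optimal diet: E — 1 of 4 types.

1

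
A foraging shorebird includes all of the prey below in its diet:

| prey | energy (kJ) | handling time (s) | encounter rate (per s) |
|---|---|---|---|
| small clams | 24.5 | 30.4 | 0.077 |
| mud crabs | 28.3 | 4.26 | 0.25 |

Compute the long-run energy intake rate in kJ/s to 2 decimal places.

R = Σλ_iE_i / (1 + Σλ_ih_i)
Numerator: 0.077×24.5 + 0.25×28.3 = 8.962
Denominator: 1 + 0.077×30.4 + 0.25×4.26 = 4.406
R = 8.962/4.406 = 2.034 kJ/s

2.03 kJ/s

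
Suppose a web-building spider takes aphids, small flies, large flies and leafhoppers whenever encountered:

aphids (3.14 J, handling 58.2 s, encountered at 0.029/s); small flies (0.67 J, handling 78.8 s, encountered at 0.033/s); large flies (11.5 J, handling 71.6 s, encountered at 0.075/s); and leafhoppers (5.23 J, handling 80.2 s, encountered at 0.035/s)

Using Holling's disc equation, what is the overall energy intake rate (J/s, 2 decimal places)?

0.09 J/s

R = Σλ_iE_i / (1 + Σλ_ih_i)
Numerator: 0.029×3.14 + 0.033×0.67 + 0.075×11.5 + 0.035×5.23 = 1.159
Denominator: 1 + 0.029×58.2 + 0.033×78.8 + 0.075×71.6 + 0.035×80.2 = 13.47
R = 1.159/13.47 = 0.08605 J/s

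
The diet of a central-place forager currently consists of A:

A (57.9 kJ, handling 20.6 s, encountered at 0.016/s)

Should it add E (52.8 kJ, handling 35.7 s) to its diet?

Yes

Current rate: (0.016×57.9)/(1 + 0.016×20.6) = 0.6968 kJ/s.
E: E/h = 52.8/35.7 = 1.479 kJ/s.
1.479 > 0.6968, so adding E raises the average — include it.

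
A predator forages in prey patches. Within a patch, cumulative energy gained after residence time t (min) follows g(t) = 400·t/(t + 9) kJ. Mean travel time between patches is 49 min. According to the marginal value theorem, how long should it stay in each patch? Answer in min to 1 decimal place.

21.0 min

By the marginal value theorem, leave when the instantaneous gain rate g'(t) equals the habitat-wide average g(t)/(T + t).
g'(t) = 400·9/(t + 9)². Setting 400·9/(t+9)² = 400t/[(t+9)(49+t)] gives 9(49+t) = t(t+9), so t² = 9×49 = 441.
t* = √441 = 21 min.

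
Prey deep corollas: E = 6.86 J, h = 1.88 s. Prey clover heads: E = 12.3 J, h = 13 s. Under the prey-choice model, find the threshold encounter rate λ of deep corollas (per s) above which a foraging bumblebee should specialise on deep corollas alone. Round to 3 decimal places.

0.186 per s

Drop clover heads once their profitability E₂/h₂ falls below the rate achievable on deep corollas alone: E₂/h₂ = λE₁/(1 + λh₁).
Solve for λ: λE₁h₂ = E₂(1 + λh₁) → λ(E₁h₂ − E₂h₁) = E₂ → λ = E₂/(E₁h₂ − E₂h₁).
λ = 12.3/(6.86×13 − 12.3×1.88) = 12.3/66.06 = 0.1862 per s.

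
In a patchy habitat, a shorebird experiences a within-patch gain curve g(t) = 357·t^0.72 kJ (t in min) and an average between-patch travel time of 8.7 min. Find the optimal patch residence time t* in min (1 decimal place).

22.4 min

Maximise g(t)/(T+t): set derivative to zero → g'(t)(T+t) = g(t).
g'(t) = 0.72·357·t^-0.28. Setting 0.72·357·t^-0.28 = 357·t^0.72/(8.7+t) gives 0.72(8.7+t) = t, so 0.28·t = 0.72×8.7.
t* = 0.72×8.7/0.28 = 22.37 min.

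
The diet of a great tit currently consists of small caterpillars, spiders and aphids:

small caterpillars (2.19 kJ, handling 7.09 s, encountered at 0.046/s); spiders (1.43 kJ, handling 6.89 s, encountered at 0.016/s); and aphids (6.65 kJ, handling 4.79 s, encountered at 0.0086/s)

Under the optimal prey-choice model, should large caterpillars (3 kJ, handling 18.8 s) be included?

Current rate: (0.046×2.19 + 0.016×1.43 + 0.0086×6.65)/(1 + 0.046×7.09 + 0.016×6.89 + 0.0086×4.79) = 0.1224 kJ/s.
Profitability of large caterpillars: 3/18.8 = 0.1596 kJ/s.
Since 0.1596 > R, including large caterpillars increases the long-run rate.

Yes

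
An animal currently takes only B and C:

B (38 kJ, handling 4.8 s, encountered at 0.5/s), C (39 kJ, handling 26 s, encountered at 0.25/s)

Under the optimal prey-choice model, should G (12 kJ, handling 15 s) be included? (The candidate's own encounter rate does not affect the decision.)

No

Intake rate on the current diet: R = (0.5×38 + 0.25×39) / (1 + 0.5×4.8 + 0.25×26) = 28.75/9.9 = 2.904 kJ/s.
G: E/h = 12/15 = 0.8 kJ/s.
0.8 < 2.904, so adding G would lower the average — exclude it.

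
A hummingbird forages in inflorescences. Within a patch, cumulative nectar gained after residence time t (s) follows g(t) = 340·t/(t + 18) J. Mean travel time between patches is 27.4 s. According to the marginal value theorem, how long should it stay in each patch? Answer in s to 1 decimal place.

By the marginal value theorem, leave when the instantaneous gain rate g'(t) equals the habitat-wide average g(t)/(T + t).
g'(t) = 340·18/(t + 18)². Setting 340·18/(t+18)² = 340t/[(t+18)(27.4+t)] gives 18(27.4+t) = t(t+18), so t² = 18×27.4 = 493.2.
t* = √493.2 = 22.21 s.

22.2 s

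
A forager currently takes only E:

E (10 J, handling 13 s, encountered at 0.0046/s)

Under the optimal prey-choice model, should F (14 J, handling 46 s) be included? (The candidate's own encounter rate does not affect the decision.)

Intake rate on the current diet: R = (0.0046×10) / (1 + 0.0046×13) = 0.046/1.06 = 0.0434 J/s.
Profitability of F: 14/46 = 0.3043 J/s.
Since 0.3043 > R, including F increases the long-run rate.

Yes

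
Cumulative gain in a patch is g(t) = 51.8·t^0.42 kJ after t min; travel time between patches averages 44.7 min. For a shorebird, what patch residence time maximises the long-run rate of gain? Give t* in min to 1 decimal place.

By the marginal value theorem, leave when the instantaneous gain rate g'(t) equals the habitat-wide average g(t)/(T + t).
g'(t) = 0.42·51.8·t^-0.58. Setting 0.42·51.8·t^-0.58 = 51.8·t^0.42/(44.7+t) gives 0.42(44.7+t) = t, so 0.58·t = 0.42×44.7.
t* = 0.42×44.7/0.58 = 32.37 min.

32.4 min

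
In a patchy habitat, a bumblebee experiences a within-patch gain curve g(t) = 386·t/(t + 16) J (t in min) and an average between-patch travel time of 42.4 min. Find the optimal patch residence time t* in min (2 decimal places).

Optimal t* satisfies g'(t*) = g(t*)/(T + t*).
g'(t) = 386·16/(t + 16)². Setting 386·16/(t+16)² = 386t/[(t+16)(42.4+t)] gives 16(42.4+t) = t(t+16), so t² = 16×42.4 = 678.4.
t* = √678.4 = 26.05 min.

26.05 min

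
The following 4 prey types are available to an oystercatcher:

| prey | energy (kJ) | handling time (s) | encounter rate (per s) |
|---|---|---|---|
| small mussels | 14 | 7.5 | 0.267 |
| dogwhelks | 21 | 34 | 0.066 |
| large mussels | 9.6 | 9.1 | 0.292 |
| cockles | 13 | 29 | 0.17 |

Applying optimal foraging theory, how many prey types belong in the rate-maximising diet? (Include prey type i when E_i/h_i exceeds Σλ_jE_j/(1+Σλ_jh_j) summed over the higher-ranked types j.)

1

Profitabilities (E/h, kJ/s): small mussels 1.87, large mussels 1.05, dogwhelks 0.618, cockles 0.448. Add prey in this order while the next type's profitability exceeds the intake rate on those already taken.
Rate on top 1: 1.245. large mussels: 1.05 < 1.245 → exclude; stop.
Optimal diet: small mussels — 1 of 4 types.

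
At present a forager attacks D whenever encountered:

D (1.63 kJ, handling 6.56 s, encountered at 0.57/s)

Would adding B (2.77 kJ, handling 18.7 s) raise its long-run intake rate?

No

Current rate: (0.57×1.63)/(1 + 0.57×6.56) = 0.196 kJ/s.
B: E/h = 2.77/18.7 = 0.1481 kJ/s.
0.1481 < 0.196, so adding B would lower the average — exclude it.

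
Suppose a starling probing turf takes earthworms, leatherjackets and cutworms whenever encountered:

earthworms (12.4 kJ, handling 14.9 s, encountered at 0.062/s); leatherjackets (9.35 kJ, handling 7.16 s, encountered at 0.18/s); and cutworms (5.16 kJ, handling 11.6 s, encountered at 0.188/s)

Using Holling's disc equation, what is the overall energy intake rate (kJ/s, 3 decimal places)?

0.634 kJ/s

Energy encountered per unit search time: 0.062×12.4 + 0.18×9.35 + 0.188×5.16 = 3.422 kJ/s.
Handling time per unit search time: 0.062×14.9 + 0.18×7.16 + 0.188×11.6 = 4.393.
Rate = 3.422/(1 + 4.393) = 0.6345 kJ/s.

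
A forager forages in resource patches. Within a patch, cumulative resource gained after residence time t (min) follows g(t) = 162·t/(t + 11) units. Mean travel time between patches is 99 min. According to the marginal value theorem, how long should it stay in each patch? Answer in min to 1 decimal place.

33.0 min

Optimal t* satisfies g'(t*) = g(t*)/(T + t*).
g'(t) = 162·11/(t + 11)². Setting 162·11/(t+11)² = 162t/[(t+11)(99+t)] gives 11(99+t) = t(t+11), so t² = 11×99 = 1089.
t* = √1089 = 33 min.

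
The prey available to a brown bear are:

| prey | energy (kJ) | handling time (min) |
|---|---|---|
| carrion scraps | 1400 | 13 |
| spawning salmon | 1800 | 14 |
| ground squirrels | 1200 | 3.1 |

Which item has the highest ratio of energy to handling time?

Profitability E/h (kJ/min): carrion scraps = 1400/13 = 108, spawning salmon = 1800/14 = 129, ground squirrels = 1200/3.1 = 387.
Ranked: ground squirrels > spawning salmon > carrion scraps.

ground squirrels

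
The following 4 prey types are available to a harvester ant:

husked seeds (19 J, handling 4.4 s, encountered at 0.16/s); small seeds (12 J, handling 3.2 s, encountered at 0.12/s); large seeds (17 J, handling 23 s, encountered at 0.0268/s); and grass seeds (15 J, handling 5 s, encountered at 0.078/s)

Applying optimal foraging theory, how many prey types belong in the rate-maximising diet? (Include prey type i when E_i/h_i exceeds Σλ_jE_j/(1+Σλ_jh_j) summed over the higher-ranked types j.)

E/h in descending order: husked seeds 4.32, small seeds 3.75, grass seeds 3, large seeds 0.739 J/s. The optimal diet is the largest prefix of this list for which every included type satisfies E_i/h_i > R on the types above it.
Rate on top 1: 1.784. small seeds: 3.75 > 1.784 → include.
Rate on top 2: 2.146. grass seeds: 3 > 2.146 → include.
Rate on top 3: 2.28. large seeds: 0.739 < 2.28 → exclude; stop.
Optimal diet: husked seeds, small seeds, grass seeds — 3 of 4 types.

3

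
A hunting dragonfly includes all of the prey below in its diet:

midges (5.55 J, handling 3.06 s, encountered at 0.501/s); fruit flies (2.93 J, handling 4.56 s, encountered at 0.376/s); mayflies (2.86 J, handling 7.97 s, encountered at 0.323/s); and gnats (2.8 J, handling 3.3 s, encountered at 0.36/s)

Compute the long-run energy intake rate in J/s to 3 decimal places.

0.726 J/s

R = Σλ_iE_i / (1 + Σλ_ih_i)
Numerator: 0.501×5.55 + 0.376×2.93 + 0.323×2.86 + 0.36×2.8 = 5.814
Denominator: 1 + 0.501×3.06 + 0.376×4.56 + 0.323×7.97 + 0.36×3.3 = 8.01
R = 5.814/8.01 = 0.7259 J/s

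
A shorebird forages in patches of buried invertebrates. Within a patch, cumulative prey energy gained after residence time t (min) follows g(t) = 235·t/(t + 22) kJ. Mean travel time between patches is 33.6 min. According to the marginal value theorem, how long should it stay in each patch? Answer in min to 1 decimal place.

Optimal t* satisfies g'(t*) = g(t*)/(T + t*).
g'(t) = 235·22/(t + 22)². Setting 235·22/(t+22)² = 235t/[(t+22)(33.6+t)] gives 22(33.6+t) = t(t+22), so t² = 22×33.6 = 739.2.
t* = √739.2 = 27.19 min.

27.2 min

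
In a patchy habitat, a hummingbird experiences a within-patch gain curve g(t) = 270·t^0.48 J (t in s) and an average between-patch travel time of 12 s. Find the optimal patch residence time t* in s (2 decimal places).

11.08 s

By the marginal value theorem, leave when the instantaneous gain rate g'(t) equals the habitat-wide average g(t)/(T + t).
g'(t) = 0.48·270·t^-0.52. Setting 0.48·270·t^-0.52 = 270·t^0.48/(12+t) gives 0.48(12+t) = t, so 0.52·t = 0.48×12.
t* = 0.48×12/0.52 = 11.08 s.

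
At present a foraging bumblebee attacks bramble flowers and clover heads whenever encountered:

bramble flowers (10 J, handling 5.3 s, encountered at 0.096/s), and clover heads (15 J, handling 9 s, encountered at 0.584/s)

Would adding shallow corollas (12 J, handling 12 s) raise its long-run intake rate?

No

Intake rate on the current diet: R = (0.096×10 + 0.584×15) / (1 + 0.096×5.3 + 0.584×9) = 9.72/6.765 = 1.437 J/s.
Profitability of shallow corollas: 12/12 = 1 J/s.
1 < 1.437, so adding shallow corollas would lower the average — exclude it.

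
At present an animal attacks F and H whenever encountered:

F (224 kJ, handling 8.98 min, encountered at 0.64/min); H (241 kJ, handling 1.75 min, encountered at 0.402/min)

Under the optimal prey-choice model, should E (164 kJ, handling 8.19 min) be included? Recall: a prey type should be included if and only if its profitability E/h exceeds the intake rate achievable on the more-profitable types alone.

Current rate: (0.64×224 + 0.402×241)/(1 + 0.64×8.98 + 0.402×1.75) = 32.24 kJ/min.
Profitability of E: 164/8.19 = 20.02 kJ/min.
20.02 < 32.24, so adding E would lower the average — exclude it.

No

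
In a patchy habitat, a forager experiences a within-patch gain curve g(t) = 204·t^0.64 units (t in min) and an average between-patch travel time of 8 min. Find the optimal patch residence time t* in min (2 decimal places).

Maximise g(t)/(T+t): set derivative to zero → g'(t)(T+t) = g(t).
g'(t) = 0.64·204·t^-0.36. Setting 0.64·204·t^-0.36 = 204·t^0.64/(8+t) gives 0.64(8+t) = t, so 0.36·t = 0.64×8.
t* = 0.64×8/0.36 = 14.22 min.

14.22 min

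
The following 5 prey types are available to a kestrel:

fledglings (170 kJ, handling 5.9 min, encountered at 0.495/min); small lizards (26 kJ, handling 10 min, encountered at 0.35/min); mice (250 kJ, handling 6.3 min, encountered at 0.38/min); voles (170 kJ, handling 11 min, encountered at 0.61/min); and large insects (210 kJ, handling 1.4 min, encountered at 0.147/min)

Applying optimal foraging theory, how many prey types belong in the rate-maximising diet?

2

E/h in descending order: large insects 150, mice 39.7, fledglings 28.8, voles 15.5, small lizards 2.6 kJ/min. The optimal diet is the largest prefix of this list for which every included type satisfies E_i/h_i > R on the types above it.
Rate on top 1: 25.6. mice: 39.7 > 25.6 → include.
Rate on top 2: 34.97. fledglings: 28.8 < 34.97 → exclude; stop.
Optimal diet: large insects, mice — 2 of 5 types.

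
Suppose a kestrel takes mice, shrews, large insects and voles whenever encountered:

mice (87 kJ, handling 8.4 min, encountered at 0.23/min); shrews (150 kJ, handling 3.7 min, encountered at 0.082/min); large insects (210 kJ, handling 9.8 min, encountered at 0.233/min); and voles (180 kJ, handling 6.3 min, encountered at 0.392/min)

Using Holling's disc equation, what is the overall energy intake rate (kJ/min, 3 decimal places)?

19.003 kJ/min

Energy encountered per unit search time: 0.23×87 + 0.082×150 + 0.233×210 + 0.392×180 = 151.8 kJ/min.
Handling time per unit search time: 0.23×8.4 + 0.082×3.7 + 0.233×9.8 + 0.392×6.3 = 6.988.
Rate = 151.8/(1 + 6.988) = 19 kJ/min.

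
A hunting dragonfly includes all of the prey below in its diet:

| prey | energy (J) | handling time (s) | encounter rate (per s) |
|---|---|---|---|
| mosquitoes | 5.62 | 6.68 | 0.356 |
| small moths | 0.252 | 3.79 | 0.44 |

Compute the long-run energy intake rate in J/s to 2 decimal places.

0.42 J/s

Energy encountered per unit search time: 0.356×5.62 + 0.44×0.252 = 2.112 J/s.
Handling time per unit search time: 0.356×6.68 + 0.44×3.79 = 4.046.
Rate = 2.112/(1 + 4.046) = 0.4185 J/s.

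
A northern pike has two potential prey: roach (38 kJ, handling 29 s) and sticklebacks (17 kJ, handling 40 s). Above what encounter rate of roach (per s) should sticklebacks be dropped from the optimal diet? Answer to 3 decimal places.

Drop sticklebacks once their profitability E₂/h₂ falls below the rate achievable on roach alone: E₂/h₂ = λE₁/(1 + λh₁).
Solve for λ: λE₁h₂ = E₂(1 + λh₁) → λ(E₁h₂ − E₂h₁) = E₂ → λ = E₂/(E₁h₂ − E₂h₁).
λ = 17/(38×40 − 17×29) = 17/1027 = 0.01655 per s.

0.017 per s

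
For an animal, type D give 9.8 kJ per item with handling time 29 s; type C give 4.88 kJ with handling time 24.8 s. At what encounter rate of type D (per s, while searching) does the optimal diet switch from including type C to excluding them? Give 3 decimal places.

0.048 per s

The zero-one rule: include type C iff E₂/h₂ > λE₁/(1+λh₁). Equality gives the switch point.
λE₁h₂ = E₂ + λE₂h₁ ⇒ λ = E₂/(E₁h₂ − E₂h₁) = 4.88/(243 − 141.5) = 0.04807 per s.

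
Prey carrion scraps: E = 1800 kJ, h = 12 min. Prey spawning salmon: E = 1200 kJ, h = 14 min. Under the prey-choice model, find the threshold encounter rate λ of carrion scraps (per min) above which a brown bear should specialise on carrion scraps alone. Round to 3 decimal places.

0.111 per min

The zero-one rule: include spawning salmon iff E₂/h₂ > λE₁/(1+λh₁). Equality gives the switch point.
λE₁h₂ = E₂ + λE₂h₁ ⇒ λ = E₂/(E₁h₂ − E₂h₁) = 1200/(2.52e+04 − 1.44e+04) = 0.1111 per min.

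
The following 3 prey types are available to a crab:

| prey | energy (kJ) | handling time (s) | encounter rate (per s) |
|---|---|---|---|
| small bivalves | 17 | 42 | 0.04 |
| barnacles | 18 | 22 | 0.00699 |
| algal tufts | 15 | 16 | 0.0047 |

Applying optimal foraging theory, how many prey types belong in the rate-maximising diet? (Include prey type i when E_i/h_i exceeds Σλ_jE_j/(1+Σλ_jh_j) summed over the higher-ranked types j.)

3

Profitabilities (E/h, kJ/s): algal tufts 0.938, barnacles 0.818, small bivalves 0.405. Add prey in this order while the next type's profitability exceeds the intake rate on those already taken.
Rate on top 1: 0.06557. barnacles: 0.818 > 0.06557 → include.
Rate on top 2: 0.1597. small bivalves: 0.405 > 0.1597 → include.
Optimal diet: algal tufts, barnacles, small bivalves — 3 of 3 types.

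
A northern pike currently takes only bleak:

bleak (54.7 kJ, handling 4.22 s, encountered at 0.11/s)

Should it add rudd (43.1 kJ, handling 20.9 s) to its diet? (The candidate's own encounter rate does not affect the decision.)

Current rate: (0.11×54.7)/(1 + 0.11×4.22) = 4.109 kJ/s.
rudd: E/h = 43.1/20.9 = 2.062 kJ/s.
Since 2.062 < R, time spent handling rudd is better spent searching.

No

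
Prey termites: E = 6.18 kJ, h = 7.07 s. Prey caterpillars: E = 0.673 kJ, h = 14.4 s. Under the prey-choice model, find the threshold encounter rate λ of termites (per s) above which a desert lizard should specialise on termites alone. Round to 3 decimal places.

0.008 per s

The zero-one rule: include caterpillars iff E₂/h₂ > λE₁/(1+λh₁). Equality gives the switch point.
λE₁h₂ = E₂ + λE₂h₁ ⇒ λ = E₂/(E₁h₂ − E₂h₁) = 0.673/(88.99 − 4.758) = 0.00799 per s.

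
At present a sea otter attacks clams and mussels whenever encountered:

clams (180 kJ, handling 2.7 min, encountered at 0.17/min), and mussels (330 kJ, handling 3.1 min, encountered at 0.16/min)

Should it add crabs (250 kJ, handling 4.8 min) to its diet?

On clams and mussels alone, R = ΣλE/(1+Σλh) = 83.4/1.955 = 42.66 kJ/min.
crabs: E/h = 250/4.8 = 52.08 kJ/min.
Since 52.08 > R, including crabs increases the long-run rate.

Yes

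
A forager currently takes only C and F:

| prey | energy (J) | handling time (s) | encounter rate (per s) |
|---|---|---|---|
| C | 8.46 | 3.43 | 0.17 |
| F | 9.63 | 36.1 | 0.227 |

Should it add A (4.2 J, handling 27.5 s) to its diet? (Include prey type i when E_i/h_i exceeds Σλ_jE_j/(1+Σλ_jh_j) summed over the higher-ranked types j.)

Intake rate on the current diet: R = (0.17×8.46 + 0.227×9.63) / (1 + 0.17×3.43 + 0.227×36.1) = 3.624/9.778 = 0.3707 J/s.
A: E/h = 4.2/27.5 = 0.1527 J/s.
Since 0.1527 < R, time spent handling A is better spent searching.

No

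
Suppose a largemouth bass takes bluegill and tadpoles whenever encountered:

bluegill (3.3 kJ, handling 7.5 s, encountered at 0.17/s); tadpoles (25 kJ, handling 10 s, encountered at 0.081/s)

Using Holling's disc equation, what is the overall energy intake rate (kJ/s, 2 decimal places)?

Energy encountered per unit search time: 0.17×3.3 + 0.081×25 = 2.586 kJ/s.
Handling time per unit search time: 0.17×7.5 + 0.081×10 = 2.085.
Rate = 2.586/(1 + 2.085) = 0.8382 kJ/s.

0.84 kJ/s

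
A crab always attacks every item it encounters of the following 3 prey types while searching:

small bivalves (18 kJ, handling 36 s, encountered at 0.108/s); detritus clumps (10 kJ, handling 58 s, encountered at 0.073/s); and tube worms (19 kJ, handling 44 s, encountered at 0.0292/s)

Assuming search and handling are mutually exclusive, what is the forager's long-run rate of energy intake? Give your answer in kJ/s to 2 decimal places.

Energy encountered per unit search time: 0.108×18 + 0.073×10 + 0.0292×19 = 3.229 kJ/s.
Handling time per unit search time: 0.108×36 + 0.073×58 + 0.0292×44 = 9.407.
Rate = 3.229/(1 + 9.407) = 0.3103 kJ/s.

0.31 kJ/s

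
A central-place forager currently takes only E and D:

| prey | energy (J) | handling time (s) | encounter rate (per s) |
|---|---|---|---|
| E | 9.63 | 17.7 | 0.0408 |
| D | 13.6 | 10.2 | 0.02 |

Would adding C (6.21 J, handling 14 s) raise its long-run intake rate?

Yes

On E and D alone, R = ΣλE/(1+Σλh) = 0.6649/1.926 = 0.3452 J/s.
C: E/h = 6.21/14 = 0.4436 J/s.
Since 0.4436 > R, including C increases the long-run rate.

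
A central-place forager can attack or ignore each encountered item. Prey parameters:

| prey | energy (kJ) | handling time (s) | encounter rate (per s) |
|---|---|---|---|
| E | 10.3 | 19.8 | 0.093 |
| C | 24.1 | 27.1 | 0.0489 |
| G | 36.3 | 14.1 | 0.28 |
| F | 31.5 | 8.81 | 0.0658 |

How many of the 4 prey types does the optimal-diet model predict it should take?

2

Rank by E/h (kJ/s): F 3.58, G 2.57, C 0.889, E 0.52. Include each in turn until the next type's E/h falls below the running intake rate.
Rate on top 1: 1.312. G: 2.57 > 1.312 → include.
Rate on top 2: 2.214. C: 0.889 < 2.214 → exclude; stop.
Optimal diet: F, G — 2 of 4 types.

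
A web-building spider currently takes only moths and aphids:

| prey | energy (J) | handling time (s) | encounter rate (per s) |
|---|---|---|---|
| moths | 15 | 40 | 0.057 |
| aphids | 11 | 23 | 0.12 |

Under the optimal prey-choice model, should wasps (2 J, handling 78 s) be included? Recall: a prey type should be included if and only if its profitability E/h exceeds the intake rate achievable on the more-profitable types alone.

Current rate: (0.057×15 + 0.12×11)/(1 + 0.057×40 + 0.12×23) = 0.3601 J/s.
wasps: E/h = 2/78 = 0.02564 J/s.
Since 0.02564 < R, time spent handling wasps is better spent searching.

No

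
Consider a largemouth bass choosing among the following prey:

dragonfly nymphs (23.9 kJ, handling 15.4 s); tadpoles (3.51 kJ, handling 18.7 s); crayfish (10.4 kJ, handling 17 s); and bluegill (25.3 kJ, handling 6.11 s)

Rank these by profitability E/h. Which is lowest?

tadpoles

In descending order of E/h:
bluegill: 25.3/6.11 = 4.14 kJ/s
dragonfly nymphs: 23.9/15.4 = 1.55 kJ/s
crayfish: 10.4/17 = 0.612 kJ/s
tadpoles: 3.51/18.7 = 0.188 kJ/s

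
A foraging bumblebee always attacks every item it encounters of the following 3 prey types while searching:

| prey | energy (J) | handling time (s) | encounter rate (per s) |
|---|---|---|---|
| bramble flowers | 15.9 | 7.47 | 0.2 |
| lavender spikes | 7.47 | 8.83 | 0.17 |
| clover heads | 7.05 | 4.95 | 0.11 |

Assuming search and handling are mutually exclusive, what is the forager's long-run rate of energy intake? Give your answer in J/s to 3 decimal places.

R = (0.2×15.9 + 0.17×7.47 + 0.11×7.05) / (1 + 0.2×7.47 + 0.17×8.83 + 0.11×4.95) = 5.225/4.54 = 1.151 J/s.

1.151 J/s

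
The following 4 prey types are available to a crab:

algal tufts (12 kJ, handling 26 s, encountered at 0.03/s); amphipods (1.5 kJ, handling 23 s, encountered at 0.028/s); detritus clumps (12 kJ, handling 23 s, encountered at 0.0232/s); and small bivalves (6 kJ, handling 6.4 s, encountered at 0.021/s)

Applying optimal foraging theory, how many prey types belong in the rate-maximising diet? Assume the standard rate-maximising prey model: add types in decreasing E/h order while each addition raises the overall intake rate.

3

E/h in descending order: small bivalves 0.938, detritus clumps 0.522, algal tufts 0.462, amphipods 0.0652 kJ/s. The optimal diet is the largest prefix of this list for which every included type satisfies E_i/h_i > R on the types above it.
Rate on top 1: 0.1111. detritus clumps: 0.522 > 0.1111 → include.
Rate on top 2: 0.2424. algal tufts: 0.462 > 0.2424 → include.
Rate on top 3: 0.3123. amphipods: 0.0652 < 0.3123 → exclude; stop.
Optimal diet: small bivalves, detritus clumps, algal tufts — 3 of 4 types.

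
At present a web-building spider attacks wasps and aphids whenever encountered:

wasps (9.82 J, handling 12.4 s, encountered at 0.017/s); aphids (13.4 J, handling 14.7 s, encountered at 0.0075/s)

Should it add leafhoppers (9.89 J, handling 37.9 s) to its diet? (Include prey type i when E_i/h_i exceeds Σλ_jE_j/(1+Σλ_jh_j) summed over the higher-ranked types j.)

Intake rate on the current diet: R = (0.017×9.82 + 0.0075×13.4) / (1 + 0.017×12.4 + 0.0075×14.7) = 0.2674/1.321 = 0.2024 J/s.
Profitability of leafhoppers: 9.89/37.9 = 0.2609 J/s.
Since 0.2609 > R, including leafhoppers increases the long-run rate.

Yes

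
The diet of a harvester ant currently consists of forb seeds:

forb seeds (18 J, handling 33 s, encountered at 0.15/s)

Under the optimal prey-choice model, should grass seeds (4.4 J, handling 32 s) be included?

No

On forb seeds alone, R = ΣλE/(1+Σλh) = 2.7/5.95 = 0.4538 J/s.
grass seeds: E/h = 4.4/32 = 0.1375 J/s.
Since 0.1375 < R, time spent handling grass seeds is better spent searching.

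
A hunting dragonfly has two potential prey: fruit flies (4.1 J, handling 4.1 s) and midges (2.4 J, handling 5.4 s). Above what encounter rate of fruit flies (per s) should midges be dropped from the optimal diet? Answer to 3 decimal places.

0.195 per s

The zero-one rule: include midges iff E₂/h₂ > λE₁/(1+λh₁). Equality gives the switch point.
λE₁h₂ = E₂ + λE₂h₁ ⇒ λ = E₂/(E₁h₂ − E₂h₁) = 2.4/(22.14 − 9.84) = 0.1951 per s.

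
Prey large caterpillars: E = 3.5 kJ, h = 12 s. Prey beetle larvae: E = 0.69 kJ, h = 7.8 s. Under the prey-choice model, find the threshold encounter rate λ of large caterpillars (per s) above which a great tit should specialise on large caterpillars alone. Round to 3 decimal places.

At the threshold, the rate on large caterpillars alone equals the profitability of beetle larvae: λ·3.5/(1 + λ·12) = 0.69/7.8 = 0.08846.
Rearranging, λ(3.5 − 0.08846×12) = 0.08846, so λ = 0.08846/2.438 = 0.03628 per s.

0.036 per s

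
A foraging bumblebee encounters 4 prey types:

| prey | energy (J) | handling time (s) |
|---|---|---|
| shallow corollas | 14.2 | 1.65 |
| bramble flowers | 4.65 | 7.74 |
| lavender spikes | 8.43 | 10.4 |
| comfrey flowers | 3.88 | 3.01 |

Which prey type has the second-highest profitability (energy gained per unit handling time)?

In descending order of E/h:
shallow corollas: 14.2/1.65 = 8.61 J/s
comfrey flowers: 3.88/3.01 = 1.29 J/s
lavender spikes: 8.43/10.4 = 0.811 J/s
bramble flowers: 4.65/7.74 = 0.601 J/s

comfrey flowers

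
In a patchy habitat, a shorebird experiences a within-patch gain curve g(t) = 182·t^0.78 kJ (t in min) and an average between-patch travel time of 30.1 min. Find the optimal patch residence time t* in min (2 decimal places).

106.72 min

By the marginal value theorem, leave when the instantaneous gain rate g'(t) equals the habitat-wide average g(t)/(T + t).
g'(t) = 0.78·182·t^-0.22. Setting 0.78·182·t^-0.22 = 182·t^0.78/(30.1+t) gives 0.78(30.1+t) = t, so 0.22·t = 0.78×30.1.
t* = 0.78×30.1/0.22 = 106.7 min.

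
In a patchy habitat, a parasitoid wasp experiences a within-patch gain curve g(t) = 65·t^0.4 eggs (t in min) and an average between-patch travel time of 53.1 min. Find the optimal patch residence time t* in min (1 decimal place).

35.4 min

Optimal t* satisfies g'(t*) = g(t*)/(T + t*).
g'(t) = 0.4·65·t^-0.6. Setting 0.4·65·t^-0.6 = 65·t^0.4/(53.1+t) gives 0.4(53.1+t) = t, so 0.60·t = 0.4×53.1.
t* = 0.4×53.1/0.60 = 35.4 min.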